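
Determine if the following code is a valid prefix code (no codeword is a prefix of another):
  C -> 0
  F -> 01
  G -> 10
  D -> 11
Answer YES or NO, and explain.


Checking each pair (does one codeword prefix another?):
  C='0' vs F='01': prefix -- VIOLATION

NO -- this is NOT a valid prefix code. C (0) is a prefix of F (01).


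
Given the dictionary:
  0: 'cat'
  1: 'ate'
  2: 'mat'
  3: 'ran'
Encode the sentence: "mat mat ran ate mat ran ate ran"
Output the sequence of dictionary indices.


Look up each word in the dictionary:
  'mat' -> 2
  'mat' -> 2
  'ran' -> 3
  'ate' -> 1
  'mat' -> 2
  'ran' -> 3
  'ate' -> 1
  'ran' -> 3

Encoded: [2, 2, 3, 1, 2, 3, 1, 3]


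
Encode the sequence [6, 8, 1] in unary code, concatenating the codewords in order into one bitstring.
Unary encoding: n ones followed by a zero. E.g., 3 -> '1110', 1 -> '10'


Encode each number as n ones followed by a terminating 0:
  6 -> 1111110 (7 bits)
  8 -> 111111110 (9 bits)
  1 -> 10 (2 bits)
Total length = 7 + 9 + 2 = 18 bits.

Unary([6, 8, 1]) = 111111011111111010 (18 bits)


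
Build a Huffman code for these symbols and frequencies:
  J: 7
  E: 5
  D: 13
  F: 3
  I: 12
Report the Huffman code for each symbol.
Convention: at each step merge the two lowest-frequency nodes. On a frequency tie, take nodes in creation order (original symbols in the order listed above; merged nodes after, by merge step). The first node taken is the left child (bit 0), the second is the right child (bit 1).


Huffman tree construction:
Step 1: Merge F(3) + E(5) = 8
Step 2: Merge J(7) + (F+E)(8) = 15
Step 3: Merge I(12) + D(13) = 25
Step 4: Merge (J+(F+E))(15) + (I+D)(25) = 40
Read each symbol's code off the tree from the root (left child = 0, right child = 1).

Codes:
  J: 00 (length 2)
  E: 011 (length 3)
  D: 11 (length 2)
  F: 010 (length 3)
  I: 10 (length 2)
Average code length: 88/40 = 2.2000 bits/symbol


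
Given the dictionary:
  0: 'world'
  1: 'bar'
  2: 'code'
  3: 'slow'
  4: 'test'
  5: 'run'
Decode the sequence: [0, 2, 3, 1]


Look up each index in the dictionary:
  0 -> 'world'
  2 -> 'code'
  3 -> 'slow'
  1 -> 'bar'

Decoded: "world code slow bar"


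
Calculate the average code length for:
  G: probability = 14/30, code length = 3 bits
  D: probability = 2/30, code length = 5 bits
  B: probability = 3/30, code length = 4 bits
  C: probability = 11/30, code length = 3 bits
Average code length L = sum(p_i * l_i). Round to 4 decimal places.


Weighted contributions p_i * l_i:
  G: (14/30) * 3 = 42/30
  D: (2/30) * 5 = 10/30
  B: (3/30) * 4 = 12/30
  C: (11/30) * 3 = 33/30
Sum = (42 + 10 + 12 + 33)/30 = 97/30

L = 97/30 = 3.2333 bits/symbol


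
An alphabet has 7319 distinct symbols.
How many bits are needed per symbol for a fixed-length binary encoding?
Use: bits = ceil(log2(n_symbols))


log2(7319) = 12.8374
Bracket: 2^12 = 4096 < 7319 <= 2^13 = 8192
So ceil(log2(7319)) = 13

bits = ceil(log2(7319)) = ceil(12.8374) = 13 bits


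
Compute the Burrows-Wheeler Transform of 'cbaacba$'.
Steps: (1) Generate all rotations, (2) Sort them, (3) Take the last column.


Rotations (sorted):
  0: $cbaacba -> last char: a
  1: a$cbaacb -> last char: b
  2: aacba$cb -> last char: b
  3: acba$cba -> last char: a
  4: ba$cbaac -> last char: c
  5: baacba$c -> last char: c
  6: cba$cbaa -> last char: a
  7: cbaacba$ -> last char: $


BWT = abbacca$


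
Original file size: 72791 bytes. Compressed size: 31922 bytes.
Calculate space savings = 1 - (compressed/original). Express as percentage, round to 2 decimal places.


ratio = compressed/original = 31922/72791 = 0.438543
savings = 1 - ratio = 1 - 0.438543 = 0.561457
as a percentage: 0.561457 * 100 = 56.15%

Space savings = 1 - 31922/72791 = 56.15%


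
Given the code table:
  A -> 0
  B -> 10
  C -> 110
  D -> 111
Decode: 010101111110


Decoding:
0 -> A
10 -> B
10 -> B
111 -> D
111 -> D
0 -> A


Result: ABBDDA


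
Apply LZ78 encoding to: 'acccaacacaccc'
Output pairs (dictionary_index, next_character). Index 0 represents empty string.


LZ78 encoding steps:
Dictionary: {0: ''}
Step 1: w='' (idx 0), next='a' -> output (0, 'a'), add 'a' as idx 1
Step 2: w='' (idx 0), next='c' -> output (0, 'c'), add 'c' as idx 2
Step 3: w='c' (idx 2), next='c' -> output (2, 'c'), add 'cc' as idx 3
Step 4: w='a' (idx 1), next='a' -> output (1, 'a'), add 'aa' as idx 4
Step 5: w='c' (idx 2), next='a' -> output (2, 'a'), add 'ca' as idx 5
Step 6: w='ca' (idx 5), next='c' -> output (5, 'c'), add 'cac' as idx 6
Step 7: w='cc' (idx 3), end of input -> output (3, '')


Encoded: [(0, 'a'), (0, 'c'), (2, 'c'), (1, 'a'), (2, 'a'), (5, 'c'), (3, '')]


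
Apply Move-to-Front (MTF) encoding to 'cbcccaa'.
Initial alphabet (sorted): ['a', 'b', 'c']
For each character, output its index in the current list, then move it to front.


MTF encoding:
'c': index 2 in ['a', 'b', 'c'] -> ['c', 'a', 'b']
'b': index 2 in ['c', 'a', 'b'] -> ['b', 'c', 'a']
'c': index 1 in ['b', 'c', 'a'] -> ['c', 'b', 'a']
'c': index 0 in ['c', 'b', 'a'] -> ['c', 'b', 'a']
'c': index 0 in ['c', 'b', 'a'] -> ['c', 'b', 'a']
'a': index 2 in ['c', 'b', 'a'] -> ['a', 'c', 'b']
'a': index 0 in ['a', 'c', 'b'] -> ['a', 'c', 'b']


Output: [2, 2, 1, 0, 0, 2, 0]


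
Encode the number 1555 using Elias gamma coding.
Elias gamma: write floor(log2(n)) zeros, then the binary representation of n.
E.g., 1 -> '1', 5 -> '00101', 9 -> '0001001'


num_bits = floor(log2(1555)) + 1 = 11
leading_zeros = num_bits - 1 = 10
binary(1555) = 11000010011

Elias gamma(1555) = '0000000000' + '11000010011' = 000000000011000010011 (21 bits)


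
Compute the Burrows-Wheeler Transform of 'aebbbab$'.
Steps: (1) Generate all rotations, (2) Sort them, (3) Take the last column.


Rotations (sorted):
  0: $aebbbab -> last char: b
  1: ab$aebbb -> last char: b
  2: aebbbab$ -> last char: $
  3: b$aebbba -> last char: a
  4: bab$aebb -> last char: b
  5: bbab$aeb -> last char: b
  6: bbbab$ae -> last char: e
  7: ebbbab$a -> last char: a


BWT = bb$abbea


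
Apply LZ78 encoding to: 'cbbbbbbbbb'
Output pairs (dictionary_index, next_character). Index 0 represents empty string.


LZ78 encoding steps:
Dictionary: {0: ''}
Step 1: w='' (idx 0), next='c' -> output (0, 'c'), add 'c' as idx 1
Step 2: w='' (idx 0), next='b' -> output (0, 'b'), add 'b' as idx 2
Step 3: w='b' (idx 2), next='b' -> output (2, 'b'), add 'bb' as idx 3
Step 4: w='bb' (idx 3), next='b' -> output (3, 'b'), add 'bbb' as idx 4
Step 5: w='bbb' (idx 4), end of input -> output (4, '')


Encoded: [(0, 'c'), (0, 'b'), (2, 'b'), (3, 'b'), (4, '')]


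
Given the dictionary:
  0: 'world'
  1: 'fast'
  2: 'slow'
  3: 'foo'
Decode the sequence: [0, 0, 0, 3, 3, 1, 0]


Look up each index in the dictionary:
  0 -> 'world'
  0 -> 'world'
  0 -> 'world'
  3 -> 'foo'
  3 -> 'foo'
  1 -> 'fast'
  0 -> 'world'

Decoded: "world world world foo foo fast world"


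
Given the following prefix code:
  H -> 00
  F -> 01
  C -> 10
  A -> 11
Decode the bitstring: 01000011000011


Decoding step by step:
Bits 01 -> F
Bits 00 -> H
Bits 00 -> H
Bits 11 -> A
Bits 00 -> H
Bits 00 -> H
Bits 11 -> A


Decoded message: FHHAHHA


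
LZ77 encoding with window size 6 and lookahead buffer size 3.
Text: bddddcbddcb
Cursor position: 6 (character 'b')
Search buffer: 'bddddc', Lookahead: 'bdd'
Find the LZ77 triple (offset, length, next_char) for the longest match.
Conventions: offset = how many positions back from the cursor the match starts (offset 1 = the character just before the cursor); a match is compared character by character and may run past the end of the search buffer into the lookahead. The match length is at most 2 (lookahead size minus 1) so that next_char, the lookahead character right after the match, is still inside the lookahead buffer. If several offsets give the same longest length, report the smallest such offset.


Try each offset into the search buffer:
  offset=1 (pos 5, char 'c'): match length 0
  offset=2 (pos 4, char 'd'): match length 0
  offset=3 (pos 3, char 'd'): match length 0
  offset=4 (pos 2, char 'd'): match length 0
  offset=5 (pos 1, char 'd'): match length 0
  offset=6 (pos 0, char 'b'): match length 2
Longest match has length 2 at offset 6.
next_char = character at position 6 + 2 = 8 -> 'd'

Best match: offset=6, length=2 (matching 'bd' starting at position 0)
LZ77 triple: (6, 2, 'd')


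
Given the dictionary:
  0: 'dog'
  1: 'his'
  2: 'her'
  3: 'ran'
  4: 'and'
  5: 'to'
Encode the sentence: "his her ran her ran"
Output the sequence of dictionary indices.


Look up each word in the dictionary:
  'his' -> 1
  'her' -> 2
  'ran' -> 3
  'her' -> 2
  'ran' -> 3

Encoded: [1, 2, 3, 2, 3]


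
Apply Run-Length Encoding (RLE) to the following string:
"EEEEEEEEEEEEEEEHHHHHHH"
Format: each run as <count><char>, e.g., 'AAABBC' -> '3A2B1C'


Scanning runs left to right:
  i=0: run of 'E' x 15 -> '15E'
  i=15: run of 'H' x 7 -> '7H'

RLE = 15E7H


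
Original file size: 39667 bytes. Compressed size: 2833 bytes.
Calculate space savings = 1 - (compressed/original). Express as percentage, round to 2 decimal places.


ratio = compressed/original = 2833/39667 = 0.07142
savings = 1 - ratio = 1 - 0.07142 = 0.92858
as a percentage: 0.92858 * 100 = 92.86%

Space savings = 1 - 2833/39667 = 92.86%


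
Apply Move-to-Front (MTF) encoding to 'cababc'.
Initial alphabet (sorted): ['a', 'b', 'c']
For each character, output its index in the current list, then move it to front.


MTF encoding:
'c': index 2 in ['a', 'b', 'c'] -> ['c', 'a', 'b']
'a': index 1 in ['c', 'a', 'b'] -> ['a', 'c', 'b']
'b': index 2 in ['a', 'c', 'b'] -> ['b', 'a', 'c']
'a': index 1 in ['b', 'a', 'c'] -> ['a', 'b', 'c']
'b': index 1 in ['a', 'b', 'c'] -> ['b', 'a', 'c']
'c': index 2 in ['b', 'a', 'c'] -> ['c', 'b', 'a']


Output: [2, 1, 2, 1, 1, 2]


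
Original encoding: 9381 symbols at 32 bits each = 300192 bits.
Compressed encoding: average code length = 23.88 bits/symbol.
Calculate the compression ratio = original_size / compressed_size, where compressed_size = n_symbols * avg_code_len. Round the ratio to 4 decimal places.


original_size = n_symbols * orig_bits = 9381 * 32 = 300192 bits
compressed_size = n_symbols * avg_code_len = 9381 * 23.88 = 224018.28 bits
ratio = original_size / compressed_size = 300192 / 224018.28 = 1.34

Compression ratio = 1.34


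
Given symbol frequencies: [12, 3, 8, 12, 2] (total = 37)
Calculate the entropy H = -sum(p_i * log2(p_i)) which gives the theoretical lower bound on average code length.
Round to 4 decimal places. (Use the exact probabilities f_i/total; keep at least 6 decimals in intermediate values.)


Per-symbol terms -p_i * log2(p_i) with p_i = f_i/37:
  p = 12/37 = 0.324324: log2(p) = -1.624491, -p*log2(p) = 0.526862
  p = 3/37 = 0.081081: log2(p) = -3.624491, -p*log2(p) = 0.293878
  p = 8/37 = 0.216216: log2(p) = -2.209453, -p*log2(p) = 0.477720
  p = 12/37 = 0.324324: log2(p) = -1.624491, -p*log2(p) = 0.526862
  p = 2/37 = 0.054054: log2(p) = -4.209453, -p*log2(p) = 0.227538
H = 0.526862 + 0.293878 + 0.477720 + 0.526862 + 0.227538 = 2.052860

H = 2.0529 bits/symbol


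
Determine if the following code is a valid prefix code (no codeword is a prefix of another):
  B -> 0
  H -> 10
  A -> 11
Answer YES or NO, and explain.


Checking each pair (does one codeword prefix another?):
  B='0' vs H='10': no prefix
  B='0' vs A='11': no prefix
  H='10' vs B='0': no prefix
  H='10' vs A='11': no prefix
  A='11' vs B='0': no prefix
  A='11' vs H='10': no prefix
No violation found over all pairs.

YES -- this is a valid prefix code. No codeword is a prefix of any other codeword.


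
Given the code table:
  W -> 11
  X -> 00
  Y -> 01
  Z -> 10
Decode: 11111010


Decoding:
11 -> W
11 -> W
10 -> Z
10 -> Z


Result: WWZZ


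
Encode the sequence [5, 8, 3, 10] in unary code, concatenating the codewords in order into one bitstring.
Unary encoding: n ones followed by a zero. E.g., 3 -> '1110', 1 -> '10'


Encode each number as n ones followed by a terminating 0:
  5 -> 111110 (6 bits)
  8 -> 111111110 (9 bits)
  3 -> 1110 (4 bits)
  10 -> 11111111110 (11 bits)
Total length = 6 + 9 + 4 + 11 = 30 bits.

Unary([5, 8, 3, 10]) = 111110111111110111011111111110 (30 bits)


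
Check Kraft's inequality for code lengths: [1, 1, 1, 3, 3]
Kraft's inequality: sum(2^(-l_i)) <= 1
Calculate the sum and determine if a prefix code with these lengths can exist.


Sum = 2^(-1) + 2^(-1) + 2^(-1) + 2^(-3) + 2^(-3)
    = 0.5 + 0.5 + 0.5 + 0.125 + 0.125
    = 14/8 = 1.75
Since 1.75 > 1, Kraft's inequality is NOT satisfied.
A prefix code with these lengths CANNOT exist.

Kraft sum = 1.75. Not satisfied.


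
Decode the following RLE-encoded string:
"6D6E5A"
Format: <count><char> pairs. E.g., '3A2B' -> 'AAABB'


Expanding each <count><char> pair:
  6D -> 'DDDDDD'
  6E -> 'EEEEEE'
  5A -> 'AAAAA'

Decoded = DDDDDDEEEEEEAAAAA


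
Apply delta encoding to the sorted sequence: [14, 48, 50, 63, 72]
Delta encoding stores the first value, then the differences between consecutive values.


First value: 14
Deltas:
  48 - 14 = 34
  50 - 48 = 2
  63 - 50 = 13
  72 - 63 = 9


Delta encoded: [14, 34, 2, 13, 9]


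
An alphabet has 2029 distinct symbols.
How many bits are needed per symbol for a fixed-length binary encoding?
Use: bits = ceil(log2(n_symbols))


log2(2029) = 10.9866
Bracket: 2^10 = 1024 < 2029 <= 2^11 = 2048
So ceil(log2(2029)) = 11

bits = ceil(log2(2029)) = ceil(10.9866) = 11 bits


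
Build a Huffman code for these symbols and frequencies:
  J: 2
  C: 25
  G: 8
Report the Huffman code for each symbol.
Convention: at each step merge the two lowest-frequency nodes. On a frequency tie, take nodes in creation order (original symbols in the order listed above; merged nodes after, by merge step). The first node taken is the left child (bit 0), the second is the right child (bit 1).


Huffman tree construction:
Step 1: Merge J(2) + G(8) = 10
Step 2: Merge (J+G)(10) + C(25) = 35
Read each symbol's code off the tree from the root (left child = 0, right child = 1).

Codes:
  J: 00 (length 2)
  C: 1 (length 1)
  G: 01 (length 2)
Average code length: 45/35 = 1.2857 bits/symbol


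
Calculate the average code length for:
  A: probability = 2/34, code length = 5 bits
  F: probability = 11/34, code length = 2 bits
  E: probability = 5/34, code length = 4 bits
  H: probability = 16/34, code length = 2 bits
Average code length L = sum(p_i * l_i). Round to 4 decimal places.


Weighted contributions p_i * l_i:
  A: (2/34) * 5 = 10/34
  F: (11/34) * 2 = 22/34
  E: (5/34) * 4 = 20/34
  H: (16/34) * 2 = 32/34
Sum = (10 + 22 + 20 + 32)/34 = 84/34

L = 84/34 = 2.4706 bits/symbol


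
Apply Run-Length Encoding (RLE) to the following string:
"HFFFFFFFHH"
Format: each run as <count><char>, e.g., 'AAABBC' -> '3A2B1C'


Scanning runs left to right:
  i=0: run of 'H' x 1 -> '1H'
  i=1: run of 'F' x 7 -> '7F'
  i=8: run of 'H' x 2 -> '2H'

RLE = 1H7F2H


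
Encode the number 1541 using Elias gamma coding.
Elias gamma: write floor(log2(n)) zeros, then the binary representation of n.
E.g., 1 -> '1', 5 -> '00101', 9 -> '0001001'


num_bits = floor(log2(1541)) + 1 = 11
leading_zeros = num_bits - 1 = 10
binary(1541) = 11000000101

Elias gamma(1541) = '0000000000' + '11000000101' = 000000000011000000101 (21 bits)


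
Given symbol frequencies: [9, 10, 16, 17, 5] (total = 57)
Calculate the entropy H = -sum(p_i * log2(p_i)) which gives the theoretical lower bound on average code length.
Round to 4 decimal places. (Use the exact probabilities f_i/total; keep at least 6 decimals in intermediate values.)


Per-symbol terms -p_i * log2(p_i) with p_i = f_i/57:
  p = 9/57 = 0.157895: log2(p) = -2.662965, -p*log2(p) = 0.420468
  p = 10/57 = 0.175439: log2(p) = -2.510962, -p*log2(p) = 0.440520
  p = 16/57 = 0.280702: log2(p) = -1.832890, -p*log2(p) = 0.514495
  p = 17/57 = 0.298246: log2(p) = -1.745427, -p*log2(p) = 0.520566
  p = 5/57 = 0.087719: log2(p) = -3.510962, -p*log2(p) = 0.307979
H = 0.420468 + 0.440520 + 0.514495 + 0.520566 + 0.307979 = 2.204028

H = 2.204 bits/symbol


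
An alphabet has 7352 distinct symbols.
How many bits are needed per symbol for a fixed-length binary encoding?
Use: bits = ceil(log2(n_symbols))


log2(7352) = 12.8439
Bracket: 2^12 = 4096 < 7352 <= 2^13 = 8192
So ceil(log2(7352)) = 13

bits = ceil(log2(7352)) = ceil(12.8439) = 13 bits


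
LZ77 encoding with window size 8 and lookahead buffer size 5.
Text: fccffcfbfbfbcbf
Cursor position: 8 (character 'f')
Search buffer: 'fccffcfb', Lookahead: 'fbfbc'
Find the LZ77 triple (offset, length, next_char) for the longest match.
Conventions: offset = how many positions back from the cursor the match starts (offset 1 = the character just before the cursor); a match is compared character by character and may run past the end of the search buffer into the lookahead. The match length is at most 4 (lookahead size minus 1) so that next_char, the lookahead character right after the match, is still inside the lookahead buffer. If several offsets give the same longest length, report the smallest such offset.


Try each offset into the search buffer:
  offset=1 (pos 7, char 'b'): match length 0
  offset=2 (pos 6, char 'f'): match length 4
  offset=3 (pos 5, char 'c'): match length 0
  offset=4 (pos 4, char 'f'): match length 1
  offset=5 (pos 3, char 'f'): match length 1
  offset=6 (pos 2, char 'c'): match length 0
  offset=7 (pos 1, char 'c'): match length 0
  offset=8 (pos 0, char 'f'): match length 1
Longest match has length 4 at offset 2.
next_char = character at position 8 + 4 = 12 -> 'c'

Best match: offset=2, length=4 (matching 'fbfb' starting at position 6)
LZ77 triple: (2, 4, 'c')


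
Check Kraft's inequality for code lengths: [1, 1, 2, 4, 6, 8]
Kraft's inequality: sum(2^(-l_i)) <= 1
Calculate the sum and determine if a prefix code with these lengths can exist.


Sum = 2^(-1) + 2^(-1) + 2^(-2) + 2^(-4) + 2^(-6) + 2^(-8)
    = 0.5 + 0.5 + 0.25 + 0.0625 + 0.015625 + 0.00390625
    = 341/256 = 1.33203125
Since 1.33203125 > 1, Kraft's inequality is NOT satisfied.
A prefix code with these lengths CANNOT exist.

Kraft sum = 1.33203125. Not satisfied.


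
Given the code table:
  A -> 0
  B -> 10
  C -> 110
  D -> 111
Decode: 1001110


Decoding:
10 -> B
0 -> A
111 -> D
0 -> A


Result: BADA


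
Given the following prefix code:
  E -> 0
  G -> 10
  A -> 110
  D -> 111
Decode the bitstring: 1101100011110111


Decoding step by step:
Bits 110 -> A
Bits 110 -> A
Bits 0 -> E
Bits 0 -> E
Bits 111 -> D
Bits 10 -> G
Bits 111 -> D


Decoded message: AAEEDGD


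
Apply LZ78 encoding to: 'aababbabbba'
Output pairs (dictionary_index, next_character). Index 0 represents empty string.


LZ78 encoding steps:
Dictionary: {0: ''}
Step 1: w='' (idx 0), next='a' -> output (0, 'a'), add 'a' as idx 1
Step 2: w='a' (idx 1), next='b' -> output (1, 'b'), add 'ab' as idx 2
Step 3: w='ab' (idx 2), next='b' -> output (2, 'b'), add 'abb' as idx 3
Step 4: w='abb' (idx 3), next='b' -> output (3, 'b'), add 'abbb' as idx 4
Step 5: w='a' (idx 1), end of input -> output (1, '')


Encoded: [(0, 'a'), (1, 'b'), (2, 'b'), (3, 'b'), (1, '')]


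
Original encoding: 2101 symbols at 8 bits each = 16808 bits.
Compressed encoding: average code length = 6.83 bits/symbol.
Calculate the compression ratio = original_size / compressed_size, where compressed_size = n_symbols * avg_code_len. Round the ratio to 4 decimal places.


original_size = n_symbols * orig_bits = 2101 * 8 = 16808 bits
compressed_size = n_symbols * avg_code_len = 2101 * 6.83 = 14349.83 bits
ratio = original_size / compressed_size = 16808 / 14349.83 = 1.1713

Compression ratio = 1.1713


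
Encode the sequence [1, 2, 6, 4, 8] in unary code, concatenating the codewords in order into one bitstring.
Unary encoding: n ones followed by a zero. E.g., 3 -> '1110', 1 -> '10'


Encode each number as n ones followed by a terminating 0:
  1 -> 10 (2 bits)
  2 -> 110 (3 bits)
  6 -> 1111110 (7 bits)
  4 -> 11110 (5 bits)
  8 -> 111111110 (9 bits)
Total length = 2 + 3 + 7 + 5 + 9 = 26 bits.

Unary([1, 2, 6, 4, 8]) = 10110111111011110111111110 (26 bits)


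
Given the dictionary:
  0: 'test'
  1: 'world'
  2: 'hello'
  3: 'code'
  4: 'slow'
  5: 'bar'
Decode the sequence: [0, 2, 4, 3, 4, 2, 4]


Look up each index in the dictionary:
  0 -> 'test'
  2 -> 'hello'
  4 -> 'slow'
  3 -> 'code'
  4 -> 'slow'
  2 -> 'hello'
  4 -> 'slow'

Decoded: "test hello slow code slow hello slow"


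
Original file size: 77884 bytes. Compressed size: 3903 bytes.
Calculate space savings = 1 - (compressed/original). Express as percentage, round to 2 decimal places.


ratio = compressed/original = 3903/77884 = 0.050113
savings = 1 - ratio = 1 - 0.050113 = 0.949887
as a percentage: 0.949887 * 100 = 94.99%

Space savings = 1 - 3903/77884 = 94.99%


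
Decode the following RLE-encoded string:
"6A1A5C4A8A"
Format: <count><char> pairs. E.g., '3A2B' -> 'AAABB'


Expanding each <count><char> pair:
  6A -> 'AAAAAA'
  1A -> 'A'
  5C -> 'CCCCC'
  4A -> 'AAAA'
  8A -> 'AAAAAAAA'

Decoded = AAAAAAACCCCCAAAAAAAAAAAA


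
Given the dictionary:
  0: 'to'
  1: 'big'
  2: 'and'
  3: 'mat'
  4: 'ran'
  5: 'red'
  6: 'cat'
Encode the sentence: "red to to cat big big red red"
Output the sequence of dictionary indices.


Look up each word in the dictionary:
  'red' -> 5
  'to' -> 0
  'to' -> 0
  'cat' -> 6
  'big' -> 1
  'big' -> 1
  'red' -> 5
  'red' -> 5

Encoded: [5, 0, 0, 6, 1, 1, 5, 5]


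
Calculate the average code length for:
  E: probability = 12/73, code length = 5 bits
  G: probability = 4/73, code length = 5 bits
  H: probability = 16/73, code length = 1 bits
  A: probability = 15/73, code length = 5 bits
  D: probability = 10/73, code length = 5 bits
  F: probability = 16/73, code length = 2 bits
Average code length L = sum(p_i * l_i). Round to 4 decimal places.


Weighted contributions p_i * l_i:
  E: (12/73) * 5 = 60/73
  G: (4/73) * 5 = 20/73
  H: (16/73) * 1 = 16/73
  A: (15/73) * 5 = 75/73
  D: (10/73) * 5 = 50/73
  F: (16/73) * 2 = 32/73
Sum = (60 + 20 + 16 + 75 + 50 + 32)/73 = 253/73

L = 253/73 = 3.4658 bits/symbol


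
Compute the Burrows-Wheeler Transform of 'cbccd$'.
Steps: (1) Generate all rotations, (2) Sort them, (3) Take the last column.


Rotations (sorted):
  0: $cbccd -> last char: d
  1: bccd$c -> last char: c
  2: cbccd$ -> last char: $
  3: ccd$cb -> last char: b
  4: cd$cbc -> last char: c
  5: d$cbcc -> last char: c


BWT = dc$bcc


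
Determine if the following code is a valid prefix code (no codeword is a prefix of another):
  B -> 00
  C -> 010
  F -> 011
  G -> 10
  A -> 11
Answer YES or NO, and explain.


Checking each pair (does one codeword prefix another?):
  B='00' vs C='010': no prefix
  B='00' vs F='011': no prefix
  B='00' vs G='10': no prefix
  B='00' vs A='11': no prefix
  C='010' vs B='00': no prefix
  C='010' vs F='011': no prefix
  C='010' vs G='10': no prefix
  C='010' vs A='11': no prefix
  F='011' vs B='00': no prefix
  F='011' vs C='010': no prefix
  F='011' vs G='10': no prefix
  F='011' vs A='11': no prefix
  G='10' vs B='00': no prefix
  G='10' vs C='010': no prefix
  G='10' vs F='011': no prefix
  G='10' vs A='11': no prefix
  A='11' vs B='00': no prefix
  A='11' vs C='010': no prefix
  A='11' vs F='011': no prefix
  A='11' vs G='10': no prefix
No violation found over all pairs.

YES -- this is a valid prefix code. No codeword is a prefix of any other codeword.


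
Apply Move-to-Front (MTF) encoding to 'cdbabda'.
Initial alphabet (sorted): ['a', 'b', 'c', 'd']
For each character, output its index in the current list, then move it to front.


MTF encoding:
'c': index 2 in ['a', 'b', 'c', 'd'] -> ['c', 'a', 'b', 'd']
'd': index 3 in ['c', 'a', 'b', 'd'] -> ['d', 'c', 'a', 'b']
'b': index 3 in ['d', 'c', 'a', 'b'] -> ['b', 'd', 'c', 'a']
'a': index 3 in ['b', 'd', 'c', 'a'] -> ['a', 'b', 'd', 'c']
'b': index 1 in ['a', 'b', 'd', 'c'] -> ['b', 'a', 'd', 'c']
'd': index 2 in ['b', 'a', 'd', 'c'] -> ['d', 'b', 'a', 'c']
'a': index 2 in ['d', 'b', 'a', 'c'] -> ['a', 'd', 'b', 'c']


Output: [2, 3, 3, 3, 1, 2, 2]


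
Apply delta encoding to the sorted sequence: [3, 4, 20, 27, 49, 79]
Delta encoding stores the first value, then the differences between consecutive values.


First value: 3
Deltas:
  4 - 3 = 1
  20 - 4 = 16
  27 - 20 = 7
  49 - 27 = 22
  79 - 49 = 30


Delta encoded: [3, 1, 16, 7, 22, 30]


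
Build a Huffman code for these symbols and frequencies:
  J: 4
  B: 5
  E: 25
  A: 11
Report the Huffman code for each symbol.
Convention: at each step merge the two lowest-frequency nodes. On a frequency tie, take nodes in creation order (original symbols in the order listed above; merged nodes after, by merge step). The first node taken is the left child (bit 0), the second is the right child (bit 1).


Huffman tree construction:
Step 1: Merge J(4) + B(5) = 9
Step 2: Merge (J+B)(9) + A(11) = 20
Step 3: Merge ((J+B)+A)(20) + E(25) = 45
Read each symbol's code off the tree from the root (left child = 0, right child = 1).

Codes:
  J: 000 (length 3)
  B: 001 (length 3)
  E: 1 (length 1)
  A: 01 (length 2)
Average code length: 74/45 = 1.6444 bits/symbol


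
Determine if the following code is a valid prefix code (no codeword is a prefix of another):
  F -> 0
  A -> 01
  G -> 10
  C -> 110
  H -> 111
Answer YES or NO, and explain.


Checking each pair (does one codeword prefix another?):
  F='0' vs A='01': prefix -- VIOLATION

NO -- this is NOT a valid prefix code. F (0) is a prefix of A (01).


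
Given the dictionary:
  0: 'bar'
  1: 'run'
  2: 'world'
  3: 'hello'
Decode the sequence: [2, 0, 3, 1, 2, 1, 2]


Look up each index in the dictionary:
  2 -> 'world'
  0 -> 'bar'
  3 -> 'hello'
  1 -> 'run'
  2 -> 'world'
  1 -> 'run'
  2 -> 'world'

Decoded: "world bar hello run world run world"


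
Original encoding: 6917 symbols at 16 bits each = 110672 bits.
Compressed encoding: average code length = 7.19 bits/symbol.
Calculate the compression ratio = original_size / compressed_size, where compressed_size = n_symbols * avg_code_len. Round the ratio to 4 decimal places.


original_size = n_symbols * orig_bits = 6917 * 16 = 110672 bits
compressed_size = n_symbols * avg_code_len = 6917 * 7.19 = 49733.23 bits
ratio = original_size / compressed_size = 110672 / 49733.23 = 2.2253

Compression ratio = 2.2253


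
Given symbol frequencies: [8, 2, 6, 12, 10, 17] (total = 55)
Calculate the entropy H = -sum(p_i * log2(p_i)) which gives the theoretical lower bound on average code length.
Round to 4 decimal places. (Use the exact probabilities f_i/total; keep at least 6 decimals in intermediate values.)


Per-symbol terms -p_i * log2(p_i) with p_i = f_i/55:
  p = 8/55 = 0.145455: log2(p) = -2.781360, -p*log2(p) = 0.404561
  p = 2/55 = 0.036364: log2(p) = -4.781360, -p*log2(p) = 0.173868
  p = 6/55 = 0.109091: log2(p) = -3.196397, -p*log2(p) = 0.348698
  p = 12/55 = 0.218182: log2(p) = -2.196397, -p*log2(p) = 0.479214
  p = 10/55 = 0.181818: log2(p) = -2.459432, -p*log2(p) = 0.447169
  p = 17/55 = 0.309091: log2(p) = -1.693897, -p*log2(p) = 0.523568
H = 0.404561 + 0.173868 + 0.348698 + 0.479214 + 0.447169 + 0.523568 = 2.377078

H = 2.3771 bits/symbol


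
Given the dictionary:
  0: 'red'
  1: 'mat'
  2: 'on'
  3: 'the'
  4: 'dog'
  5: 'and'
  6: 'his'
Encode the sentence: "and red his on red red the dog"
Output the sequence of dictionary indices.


Look up each word in the dictionary:
  'and' -> 5
  'red' -> 0
  'his' -> 6
  'on' -> 2
  'red' -> 0
  'red' -> 0
  'the' -> 3
  'dog' -> 4

Encoded: [5, 0, 6, 2, 0, 0, 3, 4]


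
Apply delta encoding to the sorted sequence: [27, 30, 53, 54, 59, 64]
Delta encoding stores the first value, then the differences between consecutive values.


First value: 27
Deltas:
  30 - 27 = 3
  53 - 30 = 23
  54 - 53 = 1
  59 - 54 = 5
  64 - 59 = 5


Delta encoded: [27, 3, 23, 1, 5, 5]


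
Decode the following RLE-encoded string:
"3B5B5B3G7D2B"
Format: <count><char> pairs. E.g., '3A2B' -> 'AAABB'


Expanding each <count><char> pair:
  3B -> 'BBB'
  5B -> 'BBBBB'
  5B -> 'BBBBB'
  3G -> 'GGG'
  7D -> 'DDDDDDD'
  2B -> 'BB'

Decoded = BBBBBBBBBBBBBGGGDDDDDDDBB


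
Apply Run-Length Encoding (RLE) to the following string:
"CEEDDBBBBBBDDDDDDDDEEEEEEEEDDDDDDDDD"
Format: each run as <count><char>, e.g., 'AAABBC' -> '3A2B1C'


Scanning runs left to right:
  i=0: run of 'C' x 1 -> '1C'
  i=1: run of 'E' x 2 -> '2E'
  i=3: run of 'D' x 2 -> '2D'
  i=5: run of 'B' x 6 -> '6B'
  i=11: run of 'D' x 8 -> '8D'
  i=19: run of 'E' x 8 -> '8E'
  i=27: run of 'D' x 9 -> '9D'

RLE = 1C2E2D6B8D8E9D


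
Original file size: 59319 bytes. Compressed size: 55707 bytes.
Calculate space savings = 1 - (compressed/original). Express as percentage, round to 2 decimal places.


ratio = compressed/original = 55707/59319 = 0.939109
savings = 1 - ratio = 1 - 0.939109 = 0.060891
as a percentage: 0.060891 * 100 = 6.09%

Space savings = 1 - 55707/59319 = 6.09%


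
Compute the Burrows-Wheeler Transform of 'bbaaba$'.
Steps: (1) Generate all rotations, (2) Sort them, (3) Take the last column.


Rotations (sorted):
  0: $bbaaba -> last char: a
  1: a$bbaab -> last char: b
  2: aaba$bb -> last char: b
  3: aba$bba -> last char: a
  4: ba$bbaa -> last char: a
  5: baaba$b -> last char: b
  6: bbaaba$ -> last char: $


BWT = abbaab$


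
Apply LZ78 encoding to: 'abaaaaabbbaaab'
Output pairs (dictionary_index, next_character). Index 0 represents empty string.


LZ78 encoding steps:
Dictionary: {0: ''}
Step 1: w='' (idx 0), next='a' -> output (0, 'a'), add 'a' as idx 1
Step 2: w='' (idx 0), next='b' -> output (0, 'b'), add 'b' as idx 2
Step 3: w='a' (idx 1), next='a' -> output (1, 'a'), add 'aa' as idx 3
Step 4: w='aa' (idx 3), next='a' -> output (3, 'a'), add 'aaa' as idx 4
Step 5: w='b' (idx 2), next='b' -> output (2, 'b'), add 'bb' as idx 5
Step 6: w='b' (idx 2), next='a' -> output (2, 'a'), add 'ba' as idx 6
Step 7: w='aa' (idx 3), next='b' -> output (3, 'b'), add 'aab' as idx 7


Encoded: [(0, 'a'), (0, 'b'), (1, 'a'), (3, 'a'), (2, 'b'), (2, 'a'), (3, 'b')]


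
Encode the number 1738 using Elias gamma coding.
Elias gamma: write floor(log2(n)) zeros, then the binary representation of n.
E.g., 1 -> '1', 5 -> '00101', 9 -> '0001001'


num_bits = floor(log2(1738)) + 1 = 11
leading_zeros = num_bits - 1 = 10
binary(1738) = 11011001010

Elias gamma(1738) = '0000000000' + '11011001010' = 000000000011011001010 (21 bits)


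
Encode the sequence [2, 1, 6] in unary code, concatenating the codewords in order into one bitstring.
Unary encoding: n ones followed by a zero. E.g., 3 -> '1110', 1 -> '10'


Encode each number as n ones followed by a terminating 0:
  2 -> 110 (3 bits)
  1 -> 10 (2 bits)
  6 -> 1111110 (7 bits)
Total length = 3 + 2 + 7 = 12 bits.

Unary([2, 1, 6]) = 110101111110 (12 bits)


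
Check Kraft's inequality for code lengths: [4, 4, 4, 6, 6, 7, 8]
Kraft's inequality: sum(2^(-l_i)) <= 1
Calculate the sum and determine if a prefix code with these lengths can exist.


Sum = 2^(-4) + 2^(-4) + 2^(-4) + 2^(-6) + 2^(-6) + 2^(-7) + 2^(-8)
    = 0.0625 + 0.0625 + 0.0625 + 0.015625 + 0.015625 + 0.0078125 + 0.00390625
    = 59/256 = 0.23046875
Since 0.23046875 <= 1, Kraft's inequality IS satisfied.
A prefix code with these lengths CAN exist.

Kraft sum = 0.23046875. Satisfied.


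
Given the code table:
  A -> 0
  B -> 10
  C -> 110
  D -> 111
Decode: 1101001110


Decoding:
110 -> C
10 -> B
0 -> A
111 -> D
0 -> A


Result: CBADA


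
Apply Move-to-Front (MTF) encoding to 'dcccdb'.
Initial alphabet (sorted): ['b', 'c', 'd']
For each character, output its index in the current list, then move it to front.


MTF encoding:
'd': index 2 in ['b', 'c', 'd'] -> ['d', 'b', 'c']
'c': index 2 in ['d', 'b', 'c'] -> ['c', 'd', 'b']
'c': index 0 in ['c', 'd', 'b'] -> ['c', 'd', 'b']
'c': index 0 in ['c', 'd', 'b'] -> ['c', 'd', 'b']
'd': index 1 in ['c', 'd', 'b'] -> ['d', 'c', 'b']
'b': index 2 in ['d', 'c', 'b'] -> ['b', 'd', 'c']


Output: [2, 2, 0, 0, 1, 2]


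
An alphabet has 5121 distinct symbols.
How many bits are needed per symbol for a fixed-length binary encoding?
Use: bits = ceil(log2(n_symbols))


log2(5121) = 12.3222
Bracket: 2^12 = 4096 < 5121 <= 2^13 = 8192
So ceil(log2(5121)) = 13

bits = ceil(log2(5121)) = ceil(12.3222) = 13 bits


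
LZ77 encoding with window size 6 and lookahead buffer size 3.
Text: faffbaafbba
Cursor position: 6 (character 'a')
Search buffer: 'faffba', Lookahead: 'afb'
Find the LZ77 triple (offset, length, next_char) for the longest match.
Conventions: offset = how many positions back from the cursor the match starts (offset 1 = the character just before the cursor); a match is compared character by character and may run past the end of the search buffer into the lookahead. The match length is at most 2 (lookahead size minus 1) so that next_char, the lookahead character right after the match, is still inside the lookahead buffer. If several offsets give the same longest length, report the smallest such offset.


Try each offset into the search buffer:
  offset=1 (pos 5, char 'a'): match length 1
  offset=2 (pos 4, char 'b'): match length 0
  offset=3 (pos 3, char 'f'): match length 0
  offset=4 (pos 2, char 'f'): match length 0
  offset=5 (pos 1, char 'a'): match length 2
  offset=6 (pos 0, char 'f'): match length 0
Longest match has length 2 at offset 5.
next_char = character at position 6 + 2 = 8 -> 'b'

Best match: offset=5, length=2 (matching 'af' starting at position 1)
LZ77 triple: (5, 2, 'b')


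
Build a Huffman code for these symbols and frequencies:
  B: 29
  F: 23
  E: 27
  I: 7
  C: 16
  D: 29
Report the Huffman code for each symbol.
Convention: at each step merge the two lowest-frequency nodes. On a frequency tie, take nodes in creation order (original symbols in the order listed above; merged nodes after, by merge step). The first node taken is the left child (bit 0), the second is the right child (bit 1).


Huffman tree construction:
Step 1: Merge I(7) + C(16) = 23
Step 2: Merge F(23) + (I+C)(23) = 46
Step 3: Merge E(27) + B(29) = 56
Step 4: Merge D(29) + (F+(I+C))(46) = 75
Step 5: Merge (E+B)(56) + (D+(F+(I+C)))(75) = 131
Read each symbol's code off the tree from the root (left child = 0, right child = 1).

Codes:
  B: 01 (length 2)
  F: 110 (length 3)
  E: 00 (length 2)
  I: 1110 (length 4)
  C: 1111 (length 4)
  D: 10 (length 2)
Average code length: 331/131 = 2.5267 bits/symbol


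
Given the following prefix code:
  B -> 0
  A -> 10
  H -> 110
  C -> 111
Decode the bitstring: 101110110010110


Decoding step by step:
Bits 10 -> A
Bits 111 -> C
Bits 0 -> B
Bits 110 -> H
Bits 0 -> B
Bits 10 -> A
Bits 110 -> H


Decoded message: ACBHBAH


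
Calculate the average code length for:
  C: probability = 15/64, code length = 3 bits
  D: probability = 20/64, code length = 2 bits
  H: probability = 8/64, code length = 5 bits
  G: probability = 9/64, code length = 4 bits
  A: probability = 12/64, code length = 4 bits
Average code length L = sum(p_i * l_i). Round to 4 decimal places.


Weighted contributions p_i * l_i:
  C: (15/64) * 3 = 45/64
  D: (20/64) * 2 = 40/64
  H: (8/64) * 5 = 40/64
  G: (9/64) * 4 = 36/64
  A: (12/64) * 4 = 48/64
Sum = (45 + 40 + 40 + 36 + 48)/64 = 209/64

L = 209/64 = 3.2656 bits/symbol


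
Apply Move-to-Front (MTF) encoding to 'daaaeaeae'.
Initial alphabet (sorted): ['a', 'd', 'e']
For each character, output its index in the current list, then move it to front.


MTF encoding:
'd': index 1 in ['a', 'd', 'e'] -> ['d', 'a', 'e']
'a': index 1 in ['d', 'a', 'e'] -> ['a', 'd', 'e']
'a': index 0 in ['a', 'd', 'e'] -> ['a', 'd', 'e']
'a': index 0 in ['a', 'd', 'e'] -> ['a', 'd', 'e']
'e': index 2 in ['a', 'd', 'e'] -> ['e', 'a', 'd']
'a': index 1 in ['e', 'a', 'd'] -> ['a', 'e', 'd']
'e': index 1 in ['a', 'e', 'd'] -> ['e', 'a', 'd']
'a': index 1 in ['e', 'a', 'd'] -> ['a', 'e', 'd']
'e': index 1 in ['a', 'e', 'd'] -> ['e', 'a', 'd']


Output: [1, 1, 0, 0, 2, 1, 1, 1, 1]


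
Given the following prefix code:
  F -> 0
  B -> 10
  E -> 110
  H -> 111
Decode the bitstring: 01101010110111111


Decoding step by step:
Bits 0 -> F
Bits 110 -> E
Bits 10 -> B
Bits 10 -> B
Bits 110 -> E
Bits 111 -> H
Bits 111 -> H


Decoded message: FEBBEHH


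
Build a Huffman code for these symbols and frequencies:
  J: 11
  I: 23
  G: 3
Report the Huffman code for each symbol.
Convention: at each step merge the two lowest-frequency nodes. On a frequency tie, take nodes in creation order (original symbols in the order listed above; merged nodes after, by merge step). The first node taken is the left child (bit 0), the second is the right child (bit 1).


Huffman tree construction:
Step 1: Merge G(3) + J(11) = 14
Step 2: Merge (G+J)(14) + I(23) = 37
Read each symbol's code off the tree from the root (left child = 0, right child = 1).

Codes:
  J: 01 (length 2)
  I: 1 (length 1)
  G: 00 (length 2)
Average code length: 51/37 = 1.3784 bits/symbol


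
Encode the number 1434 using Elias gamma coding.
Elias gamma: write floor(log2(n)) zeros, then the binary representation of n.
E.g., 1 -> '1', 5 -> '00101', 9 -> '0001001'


num_bits = floor(log2(1434)) + 1 = 11
leading_zeros = num_bits - 1 = 10
binary(1434) = 10110011010

Elias gamma(1434) = '0000000000' + '10110011010' = 000000000010110011010 (21 bits)


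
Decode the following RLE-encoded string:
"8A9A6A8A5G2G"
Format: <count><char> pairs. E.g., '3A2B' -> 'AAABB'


Expanding each <count><char> pair:
  8A -> 'AAAAAAAA'
  9A -> 'AAAAAAAAA'
  6A -> 'AAAAAA'
  8A -> 'AAAAAAAA'
  5G -> 'GGGGG'
  2G -> 'GG'

Decoded = AAAAAAAAAAAAAAAAAAAAAAAAAAAAAAAGGGGGGG


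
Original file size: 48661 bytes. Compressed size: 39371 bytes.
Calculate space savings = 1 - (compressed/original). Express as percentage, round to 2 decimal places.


ratio = compressed/original = 39371/48661 = 0.809087
savings = 1 - ratio = 1 - 0.809087 = 0.190913
as a percentage: 0.190913 * 100 = 19.09%

Space savings = 1 - 39371/48661 = 19.09%


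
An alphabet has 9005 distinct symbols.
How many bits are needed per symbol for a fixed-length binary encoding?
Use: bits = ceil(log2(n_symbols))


log2(9005) = 13.1365
Bracket: 2^13 = 8192 < 9005 <= 2^14 = 16384
So ceil(log2(9005)) = 14

bits = ceil(log2(9005)) = ceil(13.1365) = 14 bits


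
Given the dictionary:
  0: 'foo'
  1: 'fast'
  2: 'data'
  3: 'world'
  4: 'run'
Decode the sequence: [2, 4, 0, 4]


Look up each index in the dictionary:
  2 -> 'data'
  4 -> 'run'
  0 -> 'foo'
  4 -> 'run'

Decoded: "data run foo run"


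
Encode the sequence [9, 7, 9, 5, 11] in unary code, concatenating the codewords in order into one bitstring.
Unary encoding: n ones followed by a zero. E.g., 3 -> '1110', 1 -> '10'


Encode each number as n ones followed by a terminating 0:
  9 -> 1111111110 (10 bits)
  7 -> 11111110 (8 bits)
  9 -> 1111111110 (10 bits)
  5 -> 111110 (6 bits)
  11 -> 111111111110 (12 bits)
Total length = 10 + 8 + 10 + 6 + 12 = 46 bits.

Unary([9, 7, 9, 5, 11]) = 1111111110111111101111111110111110111111111110 (46 bits)


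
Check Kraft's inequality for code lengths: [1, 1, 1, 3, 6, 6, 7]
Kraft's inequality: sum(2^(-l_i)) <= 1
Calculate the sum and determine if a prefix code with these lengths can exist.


Sum = 2^(-1) + 2^(-1) + 2^(-1) + 2^(-3) + 2^(-6) + 2^(-6) + 2^(-7)
    = 0.5 + 0.5 + 0.5 + 0.125 + 0.015625 + 0.015625 + 0.0078125
    = 213/128 = 1.6640625
Since 1.6640625 > 1, Kraft's inequality is NOT satisfied.
A prefix code with these lengths CANNOT exist.

Kraft sum = 1.6640625. Not satisfied.


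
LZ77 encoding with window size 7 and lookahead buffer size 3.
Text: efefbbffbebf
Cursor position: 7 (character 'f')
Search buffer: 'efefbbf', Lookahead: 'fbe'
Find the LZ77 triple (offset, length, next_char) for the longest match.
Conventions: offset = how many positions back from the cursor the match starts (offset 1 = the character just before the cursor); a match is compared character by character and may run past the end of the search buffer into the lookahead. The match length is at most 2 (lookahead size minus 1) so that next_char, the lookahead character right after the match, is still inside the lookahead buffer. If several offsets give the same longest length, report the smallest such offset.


Try each offset into the search buffer:
  offset=1 (pos 6, char 'f'): match length 1
  offset=2 (pos 5, char 'b'): match length 0
  offset=3 (pos 4, char 'b'): match length 0
  offset=4 (pos 3, char 'f'): match length 2
  offset=5 (pos 2, char 'e'): match length 0
  offset=6 (pos 1, char 'f'): match length 1
  offset=7 (pos 0, char 'e'): match length 0
Longest match has length 2 at offset 4.
next_char = character at position 7 + 2 = 9 -> 'e'

Best match: offset=4, length=2 (matching 'fb' starting at position 3)
LZ77 triple: (4, 2, 'e')
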